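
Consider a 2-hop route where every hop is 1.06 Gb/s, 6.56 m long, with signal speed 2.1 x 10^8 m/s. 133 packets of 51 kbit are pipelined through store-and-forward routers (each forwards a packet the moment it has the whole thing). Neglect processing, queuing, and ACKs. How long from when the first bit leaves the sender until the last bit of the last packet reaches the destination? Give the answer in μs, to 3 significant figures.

6450 μs

Per-hop transmission t_tx = L/R = 51000/1060000000 = 48.1132 μs.
Per-hop propagation t_prop = 6.56/210000000 = 0.0312381 μs.
Pipeline fill: first packet needs 2·t_tx to clear all hops; remaining 132 packets each add one t_tx.
Total = (2+133-1)·t_tx + 2·t_prop = 134·48.1132 + 2·0.0312381 = 6450 μs.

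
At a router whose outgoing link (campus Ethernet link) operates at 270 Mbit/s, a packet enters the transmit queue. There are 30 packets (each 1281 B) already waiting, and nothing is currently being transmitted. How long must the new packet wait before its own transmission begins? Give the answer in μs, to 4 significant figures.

1139 μs

Each queued packet: L/R = 10248/270000000 = 37.9556 μs.
30 queued → 1138.67 μs.
Queuing delay = 1139 μs.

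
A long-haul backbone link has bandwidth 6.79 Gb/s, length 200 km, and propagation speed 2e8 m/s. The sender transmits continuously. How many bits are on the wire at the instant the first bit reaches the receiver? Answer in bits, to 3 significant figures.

6790000 bits

Propagation delay = 200000 / 200000000 = 0.001 s.
BDP = R × t_prop = 6790000000 × 0.001 = 6790000 bits.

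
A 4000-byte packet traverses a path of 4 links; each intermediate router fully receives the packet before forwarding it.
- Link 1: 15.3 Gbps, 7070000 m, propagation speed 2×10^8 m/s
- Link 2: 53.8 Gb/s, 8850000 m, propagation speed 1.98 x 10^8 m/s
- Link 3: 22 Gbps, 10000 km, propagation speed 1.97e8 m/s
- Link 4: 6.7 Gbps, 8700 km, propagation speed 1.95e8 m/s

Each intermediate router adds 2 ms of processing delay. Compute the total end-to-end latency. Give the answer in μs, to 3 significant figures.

L = 4000 × 8 = 32000 bits.
Transmission delays (L/R per hop): 2.0915, 0.594796, 1.45455, 4.77612 μs; sum = 8.91696 μs.
Propagation delays (d/s per hop): 35350, 44697, 50761.4, 44615.4 μs; sum = 175424 μs.
Processing at 3 router(s): 3 × 2 ms = 6000 μs.
End-to-end = 181000 μs.

181000 μs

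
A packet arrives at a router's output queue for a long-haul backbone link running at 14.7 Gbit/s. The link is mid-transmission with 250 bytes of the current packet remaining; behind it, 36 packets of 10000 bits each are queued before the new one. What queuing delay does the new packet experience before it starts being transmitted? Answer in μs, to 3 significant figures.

24.6 μs

Each queued packet: L/R = 10000/14700000000 = 0.680272 μs.
36 queued → 24.4898 μs.
Plus remaining 2000 bits of current packet: 0.136054 μs.
Queuing delay = 24.6 μs.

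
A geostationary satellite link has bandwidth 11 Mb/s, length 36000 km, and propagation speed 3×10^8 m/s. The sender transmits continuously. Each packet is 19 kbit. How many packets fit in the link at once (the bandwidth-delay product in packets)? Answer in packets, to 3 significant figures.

Propagation delay = 36000000 / 300000000 = 0.12 s.
BDP = R × t_prop = 11000000 × 0.12 = 1320000 bits.
In packets of 19000 bits: 69.5 packets.

69.5 packets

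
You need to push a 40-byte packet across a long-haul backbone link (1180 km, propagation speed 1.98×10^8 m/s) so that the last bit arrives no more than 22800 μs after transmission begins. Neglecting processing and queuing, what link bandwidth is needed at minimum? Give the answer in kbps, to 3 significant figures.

L = 320 bits.
Propagation delay = 1180000 / 198000000 = 5959.6 μs.
Transmission budget = 22800 − 5959.6 = 16840.4 μs.
R ≥ L / t_tx = 320 bits / 0.0168404 s = 19.0 kbps.

19.0 kbps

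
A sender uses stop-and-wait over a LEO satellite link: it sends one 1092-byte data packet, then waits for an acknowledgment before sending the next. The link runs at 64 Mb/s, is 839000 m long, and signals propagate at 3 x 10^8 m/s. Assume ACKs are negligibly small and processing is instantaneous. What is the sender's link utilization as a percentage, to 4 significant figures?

t_tx = L/R = 8736/64000000 = 0.0001365 s.
t_prop = 839000/300000000 = 0.00279667 s; RTT = 0.00559333 s.
Cycle = t_tx + RTT = 0.00572983 s.
Utilization = t_tx / cycle = 0.0001365/0.00572983 = 2.382 %.

2.382 %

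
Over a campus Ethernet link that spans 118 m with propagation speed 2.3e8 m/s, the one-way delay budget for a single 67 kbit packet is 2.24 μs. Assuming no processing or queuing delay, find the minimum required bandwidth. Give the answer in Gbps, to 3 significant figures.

Propagation delay = 118 / 2.3e+08 = 0.513043 μs.
Transmission budget = 2.24 − 0.513043 = 1.72696 μs.
R ≥ L / t_tx = 67000 bits / 1.72696e-06 s = 38.8 Gbps.

38.8 Gbps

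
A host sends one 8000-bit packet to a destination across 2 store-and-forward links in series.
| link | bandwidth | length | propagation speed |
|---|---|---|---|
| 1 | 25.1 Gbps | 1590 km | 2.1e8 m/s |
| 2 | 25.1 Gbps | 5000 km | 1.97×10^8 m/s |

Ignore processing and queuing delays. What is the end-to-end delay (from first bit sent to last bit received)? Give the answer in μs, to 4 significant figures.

32950 μs

Transmission delay per hop = L/R = 8000/25100000000 = 0.318725 μs; 2 hops → 0.63745 μs.
Propagation delays (d/s per hop): 7571.43, 25380.7 μs; sum = 32952.1 μs.
End-to-end = 32950 μs.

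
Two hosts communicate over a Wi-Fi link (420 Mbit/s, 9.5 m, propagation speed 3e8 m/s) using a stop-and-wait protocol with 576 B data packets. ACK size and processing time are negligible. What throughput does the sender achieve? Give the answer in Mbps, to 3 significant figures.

418 Mbps

t_tx = L/R = 4608/420000000 = 1.09714e-05 s.
t_prop = 9.5/300000000 = 3.16667e-08 s; RTT = 6.33333e-08 s.
Cycle = t_tx + RTT = 1.10348e-05 s.
Throughput = L / cycle = 4608 / 1.10348e-05 = 418 Mbps.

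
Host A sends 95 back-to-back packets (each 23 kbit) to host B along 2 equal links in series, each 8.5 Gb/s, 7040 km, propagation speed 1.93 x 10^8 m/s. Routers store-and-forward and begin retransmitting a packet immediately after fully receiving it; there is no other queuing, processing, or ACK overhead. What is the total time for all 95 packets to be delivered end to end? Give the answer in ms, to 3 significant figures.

73.2 ms

Per-hop transmission t_tx = L/R = 23000/8500000000 = 0.00270588 ms.
Per-hop propagation t_prop = 7040000/193000000 = 36.4767 ms.
Pipeline fill: first packet needs 2·t_tx to clear all hops; remaining 94 packets each add one t_tx.
Total = (2+95-1)·t_tx + 2·t_prop = 96·0.00270588 + 2·36.4767 = 73.2 ms.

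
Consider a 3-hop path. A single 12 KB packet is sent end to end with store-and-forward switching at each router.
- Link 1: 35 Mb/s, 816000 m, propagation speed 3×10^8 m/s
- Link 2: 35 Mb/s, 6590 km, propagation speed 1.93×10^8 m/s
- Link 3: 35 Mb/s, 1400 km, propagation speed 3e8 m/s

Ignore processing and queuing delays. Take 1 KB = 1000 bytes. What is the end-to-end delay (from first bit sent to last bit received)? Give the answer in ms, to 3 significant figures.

49.8 ms

L = 96000 bits.
Transmission delay per hop = L/R = 96000/35000000 = 2.74286 ms; 3 hops → 8.22857 ms.
Propagation delays (d/s per hop): 2.72, 34.1451, 4.66667 ms; sum = 41.5317 ms.
End-to-end = 49.8 ms.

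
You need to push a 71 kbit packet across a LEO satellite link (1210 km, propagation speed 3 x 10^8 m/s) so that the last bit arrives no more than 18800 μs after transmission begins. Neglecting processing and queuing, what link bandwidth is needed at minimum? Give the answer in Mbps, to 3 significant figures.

4.81 Mbps

Propagation delay = 1210000 / 300000000 = 4033.33 μs.
Transmission budget = 18800 − 4033.33 = 14766.7 μs.
R ≥ L / t_tx = 71000 bits / 0.0147667 s = 4.81 Mbps.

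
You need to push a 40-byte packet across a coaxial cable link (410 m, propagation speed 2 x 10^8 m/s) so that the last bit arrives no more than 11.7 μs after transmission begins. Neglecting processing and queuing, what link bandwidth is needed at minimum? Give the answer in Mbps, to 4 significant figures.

L = 320 bits.
Propagation delay = 410 / 200000000 = 2.05 μs.
Transmission budget = 11.7 − 2.05 = 9.65 μs.
R ≥ L / t_tx = 320 bits / 9.65e-06 s = 33.16 Mbps.

33.16 Mbps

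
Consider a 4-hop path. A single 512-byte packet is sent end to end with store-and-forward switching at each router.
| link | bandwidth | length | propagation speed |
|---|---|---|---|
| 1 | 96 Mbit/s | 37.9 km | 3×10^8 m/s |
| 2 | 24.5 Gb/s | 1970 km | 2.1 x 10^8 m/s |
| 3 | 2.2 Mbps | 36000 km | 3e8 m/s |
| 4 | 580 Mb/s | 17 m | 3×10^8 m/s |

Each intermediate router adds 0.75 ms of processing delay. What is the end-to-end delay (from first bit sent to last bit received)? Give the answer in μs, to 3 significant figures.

134000 μs

L = 512 × 8 = 4096 bits.
Transmission delays (L/R per hop): 42.6667, 0.167184, 1861.82, 7.06207 μs; sum = 1911.71 μs.
Propagation delays (d/s per hop): 126.333, 9380.95, 120000, 0.0566667 μs; sum = 129507 μs.
Processing at 3 router(s): 3 × 0.75 ms = 2250 μs.
End-to-end = 134000 μs.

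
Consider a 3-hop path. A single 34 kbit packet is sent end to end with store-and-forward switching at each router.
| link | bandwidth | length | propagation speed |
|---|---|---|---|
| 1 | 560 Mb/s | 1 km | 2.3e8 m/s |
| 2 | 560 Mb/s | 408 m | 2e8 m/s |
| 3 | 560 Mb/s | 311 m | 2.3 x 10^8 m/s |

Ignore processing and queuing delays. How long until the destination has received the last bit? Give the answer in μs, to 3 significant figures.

L = 34000 bits.
Transmission delay per hop = L/R = 34000/560000000 = 60.7143 μs; 3 hops → 182.143 μs.
Propagation delays (d/s per hop): 4.34783, 2.04, 1.35217 μs; sum = 7.74 μs.
End-to-end = 190 μs.

190 μs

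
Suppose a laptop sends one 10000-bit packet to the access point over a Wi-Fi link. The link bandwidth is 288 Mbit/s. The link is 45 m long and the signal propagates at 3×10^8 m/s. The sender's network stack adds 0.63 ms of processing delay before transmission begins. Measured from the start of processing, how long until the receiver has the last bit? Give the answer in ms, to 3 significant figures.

Transmission delay = L/R = 10000 / 288000000 = 0.0347222 ms.
Propagation delay = d/s = 45 m / 300000000 m/s = 0.00015 ms.
Plus processing delay 0.63 ms = 0.63 ms.
Total = 0.665 ms.

0.665 ms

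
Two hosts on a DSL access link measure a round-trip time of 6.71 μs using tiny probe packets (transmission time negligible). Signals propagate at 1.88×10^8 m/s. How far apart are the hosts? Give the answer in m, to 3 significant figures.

One-way propagation = RTT/2 = 3.355 μs.
d = s × t = 188000000 × 3.355e-06 = 631 m.

631 m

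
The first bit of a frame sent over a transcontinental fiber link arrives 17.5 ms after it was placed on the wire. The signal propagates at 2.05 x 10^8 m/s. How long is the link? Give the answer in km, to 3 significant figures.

d = s × t_prop = 2.05e+08 × 0.0175 = 3590 km.

3590 km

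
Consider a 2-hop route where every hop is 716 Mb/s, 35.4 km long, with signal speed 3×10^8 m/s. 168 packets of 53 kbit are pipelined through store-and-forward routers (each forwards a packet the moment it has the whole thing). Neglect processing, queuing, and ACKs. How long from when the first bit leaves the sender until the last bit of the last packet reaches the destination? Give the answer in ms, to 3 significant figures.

Per-hop transmission t_tx = L/R = 53000/716000000 = 0.0740223 ms.
Per-hop propagation t_prop = 35400/300000000 = 0.118 ms.
Pipeline fill: first packet needs 2·t_tx to clear all hops; remaining 167 packets each add one t_tx.
Total = (2+168-1)·t_tx + 2·t_prop = 169·0.0740223 + 2·0.118 = 12.7 ms.

12.7 ms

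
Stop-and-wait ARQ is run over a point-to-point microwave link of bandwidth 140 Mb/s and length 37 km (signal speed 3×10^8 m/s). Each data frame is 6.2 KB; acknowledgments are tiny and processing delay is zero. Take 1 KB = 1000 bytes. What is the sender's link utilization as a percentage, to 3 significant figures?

59.0 %

t_tx = L/R = 49600/140000000 = 0.000354286 s.
t_prop = 37000/300000000 = 0.000123333 s; RTT = 0.000246667 s.
Cycle = t_tx + RTT = 0.000600952 s.
Utilization = t_tx / cycle = 0.000354286/0.000600952 = 59.0 %.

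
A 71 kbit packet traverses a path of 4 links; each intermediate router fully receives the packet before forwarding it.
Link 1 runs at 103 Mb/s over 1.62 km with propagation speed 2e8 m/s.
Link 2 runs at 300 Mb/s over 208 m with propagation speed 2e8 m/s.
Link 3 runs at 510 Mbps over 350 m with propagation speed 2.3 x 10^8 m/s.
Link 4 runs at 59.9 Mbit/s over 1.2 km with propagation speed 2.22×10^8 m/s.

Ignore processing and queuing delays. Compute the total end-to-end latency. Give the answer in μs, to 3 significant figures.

L = 71000 bits.
Transmission delays (L/R per hop): 689.32, 236.667, 139.216, 1185.31 μs; sum = 2250.51 μs.
Propagation delays (d/s per hop): 8.1, 1.04, 1.52174, 5.40541 μs; sum = 16.0671 μs.
End-to-end = 2270 μs.

2270 μs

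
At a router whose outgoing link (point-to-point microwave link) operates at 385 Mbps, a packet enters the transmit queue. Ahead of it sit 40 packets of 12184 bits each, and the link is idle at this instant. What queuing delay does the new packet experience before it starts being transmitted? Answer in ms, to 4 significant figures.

Each queued packet: L/R = 12184/385000000 = 0.0316468 ms.
40 queued → 1.26587 ms.
Queuing delay = 1.266 ms.

1.266 ms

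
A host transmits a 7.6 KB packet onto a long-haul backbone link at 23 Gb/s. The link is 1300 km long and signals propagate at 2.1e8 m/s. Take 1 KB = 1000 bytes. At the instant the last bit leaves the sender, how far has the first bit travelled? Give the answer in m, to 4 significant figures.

t_tx = L/R = 60800/23000000000 = 2.64348e-06 s.
Distance = s × t_tx = 210000000 × 2.64348e-06 = 555.1 m.

555.1 m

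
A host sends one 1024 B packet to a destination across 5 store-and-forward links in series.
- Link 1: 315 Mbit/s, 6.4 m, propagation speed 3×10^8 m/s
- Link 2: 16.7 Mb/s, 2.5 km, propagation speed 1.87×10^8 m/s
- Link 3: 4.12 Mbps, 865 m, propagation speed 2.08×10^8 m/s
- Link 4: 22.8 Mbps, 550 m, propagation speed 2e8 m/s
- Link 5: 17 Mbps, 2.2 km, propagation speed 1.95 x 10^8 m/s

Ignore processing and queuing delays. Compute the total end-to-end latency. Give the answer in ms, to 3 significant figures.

3.38 ms

L = 1024 × 8 = 8192 bits.
Transmission delays (L/R per hop): 0.0260063, 0.490539, 1.98835, 0.359298, 0.481882 ms; sum = 3.34608 ms.
Propagation delays (d/s per hop): 2.13333e-05, 0.013369, 0.00415865, 0.00275, 0.0112821 ms; sum = 0.031581 ms.
End-to-end = 3.38 ms.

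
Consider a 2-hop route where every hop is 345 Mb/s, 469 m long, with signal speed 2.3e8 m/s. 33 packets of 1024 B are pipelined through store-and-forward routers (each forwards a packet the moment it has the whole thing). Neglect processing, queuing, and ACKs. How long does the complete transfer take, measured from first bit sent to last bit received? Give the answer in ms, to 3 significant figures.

0.811 ms

Per-hop transmission t_tx = L/R = 8192/345000000 = 0.0237449 ms.
Per-hop propagation t_prop = 469/2.3e+08 = 0.00203913 ms.
Pipeline fill: first packet needs 2·t_tx to clear all hops; remaining 32 packets each add one t_tx.
Total = (2+33-1)·t_tx + 2·t_prop = 34·0.0237449 + 2·0.00203913 = 0.811 ms.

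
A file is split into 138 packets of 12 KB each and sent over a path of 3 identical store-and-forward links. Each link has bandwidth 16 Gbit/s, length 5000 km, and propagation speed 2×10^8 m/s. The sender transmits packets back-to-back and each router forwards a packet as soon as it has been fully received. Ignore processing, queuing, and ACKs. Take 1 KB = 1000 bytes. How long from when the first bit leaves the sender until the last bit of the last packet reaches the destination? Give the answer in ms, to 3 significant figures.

75.8 ms

Per-hop transmission t_tx = L/R = 96000/16000000000 = 0.006 ms.
Per-hop propagation t_prop = 5000000/200000000 = 25 ms.
Pipeline fill: first packet needs 3·t_tx to clear all hops; remaining 137 packets each add one t_tx.
Total = (3+138-1)·t_tx + 3·t_prop = 140·0.006 + 3·25 = 75.8 ms.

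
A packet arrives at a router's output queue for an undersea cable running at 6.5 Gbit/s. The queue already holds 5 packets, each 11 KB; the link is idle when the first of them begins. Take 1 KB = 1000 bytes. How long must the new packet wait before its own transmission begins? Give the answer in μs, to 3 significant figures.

Each queued packet: L/R = 88000/6500000000 = 13.5385 μs.
5 queued → 67.6923 μs.
Queuing delay = 67.7 μs.

67.7 μs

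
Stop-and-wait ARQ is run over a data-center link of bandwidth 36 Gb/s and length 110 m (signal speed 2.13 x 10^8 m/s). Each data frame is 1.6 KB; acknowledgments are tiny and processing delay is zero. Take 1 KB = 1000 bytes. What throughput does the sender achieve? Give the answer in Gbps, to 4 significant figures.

9.219 Gbps

t_tx = L/R = 12800/36000000000 = 3.55556e-07 s.
t_prop = 110/213000000 = 5.16432e-07 s; RTT = 1.03286e-06 s.
Cycle = t_tx + RTT = 1.38842e-06 s.
Throughput = L / cycle = 12800 / 1.38842e-06 = 9.219 Gbps.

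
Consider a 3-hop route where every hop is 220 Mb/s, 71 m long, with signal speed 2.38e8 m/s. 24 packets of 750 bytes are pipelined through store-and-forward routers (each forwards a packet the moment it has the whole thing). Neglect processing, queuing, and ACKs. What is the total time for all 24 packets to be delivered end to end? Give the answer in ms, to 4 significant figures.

0.7100 ms

Per-hop transmission t_tx = L/R = 6000/220000000 = 0.0272727 ms.
Per-hop propagation t_prop = 71/238000000 = 0.000298319 ms.
Pipeline fill: first packet needs 3·t_tx to clear all hops; remaining 23 packets each add one t_tx.
Total = (3+24-1)·t_tx + 3·t_prop = 26·0.0272727 + 3·0.000298319 = 0.7100 ms.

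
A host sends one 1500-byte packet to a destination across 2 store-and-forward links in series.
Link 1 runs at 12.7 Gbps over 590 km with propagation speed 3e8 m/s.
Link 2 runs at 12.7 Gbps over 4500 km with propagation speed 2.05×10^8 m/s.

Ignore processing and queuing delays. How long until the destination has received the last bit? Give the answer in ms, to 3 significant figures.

23.9 ms

L = 1500 × 8 = 12000 bits.
Transmission delay per hop = L/R = 12000/12700000000 = 0.000944882 ms; 2 hops → 0.00188976 ms.
Propagation delays (d/s per hop): 1.96667, 21.9512 ms; sum = 23.9179 ms.
End-to-end = 23.9 ms.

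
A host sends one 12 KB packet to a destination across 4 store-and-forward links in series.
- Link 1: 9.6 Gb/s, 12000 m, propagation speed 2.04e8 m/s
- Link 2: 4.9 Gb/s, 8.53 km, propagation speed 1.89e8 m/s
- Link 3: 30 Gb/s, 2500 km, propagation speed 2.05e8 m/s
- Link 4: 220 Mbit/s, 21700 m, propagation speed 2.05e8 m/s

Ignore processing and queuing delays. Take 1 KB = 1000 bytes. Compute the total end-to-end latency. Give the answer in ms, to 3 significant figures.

12.9 ms

L = 96000 bits.
Transmission delays (L/R per hop): 0.01, 0.0195918, 0.0032, 0.436364 ms; sum = 0.469155 ms.
Propagation delays (d/s per hop): 0.0588235, 0.0451323, 12.1951, 0.105854 ms; sum = 12.4049 ms.
End-to-end = 12.9 ms.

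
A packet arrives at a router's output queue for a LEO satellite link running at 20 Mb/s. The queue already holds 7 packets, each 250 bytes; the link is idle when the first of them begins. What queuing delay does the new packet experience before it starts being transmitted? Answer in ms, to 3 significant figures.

Each queued packet: L/R = 2000/20000000 = 0.1 ms.
7 queued → 0.7 ms.
Queuing delay = 0.700 ms.

0.700 ms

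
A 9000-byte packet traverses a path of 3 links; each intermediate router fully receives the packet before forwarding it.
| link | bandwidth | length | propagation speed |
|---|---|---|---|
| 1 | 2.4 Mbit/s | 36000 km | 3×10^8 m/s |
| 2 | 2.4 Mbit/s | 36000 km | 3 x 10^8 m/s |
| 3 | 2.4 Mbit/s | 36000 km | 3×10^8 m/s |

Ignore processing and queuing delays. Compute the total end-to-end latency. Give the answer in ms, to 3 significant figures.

L = 9000 × 8 = 72000 bits.
Transmission delay per hop = L/R = 72000/2400000 = 30 ms; 3 hops → 90 ms.
Propagation delays (d/s per hop): 120, 120, 120 ms; sum = 360 ms.
End-to-end = 450 ms.

450 ms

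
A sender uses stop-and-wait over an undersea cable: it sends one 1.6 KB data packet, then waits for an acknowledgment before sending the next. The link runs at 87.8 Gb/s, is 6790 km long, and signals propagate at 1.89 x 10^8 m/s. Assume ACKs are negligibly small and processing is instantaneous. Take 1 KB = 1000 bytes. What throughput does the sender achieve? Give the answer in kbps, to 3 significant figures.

178 kbps

t_tx = L/R = 12800/87800000000 = 1.45786e-07 s.
t_prop = 6790000/189000000 = 0.0359259 s; RTT = 0.0718519 s.
Cycle = t_tx + RTT = 0.071852 s.
Throughput = L / cycle = 12800 / 0.071852 = 178 kbps.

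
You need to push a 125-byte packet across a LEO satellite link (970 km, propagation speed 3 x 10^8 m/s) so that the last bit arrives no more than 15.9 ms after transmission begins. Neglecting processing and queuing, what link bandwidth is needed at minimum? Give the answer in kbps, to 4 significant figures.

L = 1000 bits.
Propagation delay = 970000 / 300000000 = 3.23333 ms.
Transmission budget = 15.9 − 3.23333 = 12.6667 ms.
R ≥ L / t_tx = 1000 bits / 0.0126667 s = 78.95 kbps.

78.95 kbps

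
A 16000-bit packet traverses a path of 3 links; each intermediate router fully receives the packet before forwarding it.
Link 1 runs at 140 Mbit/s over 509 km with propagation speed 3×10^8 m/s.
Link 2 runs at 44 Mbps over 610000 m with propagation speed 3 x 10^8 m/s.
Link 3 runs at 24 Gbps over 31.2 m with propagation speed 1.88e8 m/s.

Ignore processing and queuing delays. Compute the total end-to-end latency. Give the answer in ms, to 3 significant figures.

4.21 ms

Transmission delays (L/R per hop): 0.114286, 0.363636, 0.000666667 ms; sum = 0.478589 ms.
Propagation delays (d/s per hop): 1.69667, 2.03333, 0.000165957 ms; sum = 3.73017 ms.
End-to-end = 4.21 ms.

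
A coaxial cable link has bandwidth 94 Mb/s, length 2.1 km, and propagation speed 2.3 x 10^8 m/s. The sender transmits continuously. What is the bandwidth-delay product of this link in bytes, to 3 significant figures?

107 bytes

Propagation delay = 2100 / 2.3e+08 = 9.13043e-06 s.
BDP = R × t_prop = 94000000 × 9.13043e-06 = 858.261 bits.
In bytes: 858.261/8 = 107 bytes.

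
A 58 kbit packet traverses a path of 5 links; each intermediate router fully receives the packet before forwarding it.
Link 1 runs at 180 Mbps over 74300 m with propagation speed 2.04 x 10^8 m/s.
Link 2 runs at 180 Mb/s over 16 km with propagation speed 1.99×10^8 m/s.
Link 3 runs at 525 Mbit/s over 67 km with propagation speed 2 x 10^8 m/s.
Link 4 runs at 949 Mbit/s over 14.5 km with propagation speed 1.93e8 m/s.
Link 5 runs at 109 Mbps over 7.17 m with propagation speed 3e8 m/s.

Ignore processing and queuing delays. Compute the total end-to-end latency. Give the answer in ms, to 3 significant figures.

2.20 ms

L = 58000 bits.
Transmission delays (L/R per hop): 0.322222, 0.322222, 0.110476, 0.061117, 0.53211 ms; sum = 1.34815 ms.
Propagation delays (d/s per hop): 0.364216, 0.080402, 0.335, 0.0751295, 2.39e-05 ms; sum = 0.854771 ms.
End-to-end = 2.20 ms.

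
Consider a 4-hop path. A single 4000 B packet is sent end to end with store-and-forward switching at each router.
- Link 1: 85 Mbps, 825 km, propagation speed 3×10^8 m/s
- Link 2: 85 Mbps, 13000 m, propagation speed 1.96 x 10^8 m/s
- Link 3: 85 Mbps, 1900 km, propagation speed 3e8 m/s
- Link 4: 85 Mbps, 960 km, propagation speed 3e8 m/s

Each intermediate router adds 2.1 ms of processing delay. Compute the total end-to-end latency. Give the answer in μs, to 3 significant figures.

20200 μs

L = 4000 × 8 = 32000 bits.
Transmission delay per hop = L/R = 32000/85000000 = 376.471 μs; 4 hops → 1505.88 μs.
Propagation delays (d/s per hop): 2750, 66.3265, 6333.33, 3200 μs; sum = 12349.7 μs.
Processing at 3 router(s): 3 × 2.1 ms = 6300 μs.
End-to-end = 20200 μs.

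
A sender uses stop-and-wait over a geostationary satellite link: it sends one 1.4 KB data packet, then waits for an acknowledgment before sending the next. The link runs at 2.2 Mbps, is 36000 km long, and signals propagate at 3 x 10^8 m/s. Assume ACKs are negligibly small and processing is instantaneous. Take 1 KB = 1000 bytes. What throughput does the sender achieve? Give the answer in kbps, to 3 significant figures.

45.7 kbps

t_tx = L/R = 11200/2200000 = 0.00509091 s.
t_prop = 36000000/300000000 = 0.12 s; RTT = 0.24 s.
Cycle = t_tx + RTT = 0.245091 s.
Throughput = L / cycle = 11200 / 0.245091 = 45.7 kbps.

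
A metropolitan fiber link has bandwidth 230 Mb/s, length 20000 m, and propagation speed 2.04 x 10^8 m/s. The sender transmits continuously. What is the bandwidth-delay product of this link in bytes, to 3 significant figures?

2820 bytes

Propagation delay = 20000 / 204000000 = 9.80392e-05 s.
BDP = R × t_prop = 230000000 × 9.80392e-05 = 22549 bits.
In bytes: 22549/8 = 2820 bytes.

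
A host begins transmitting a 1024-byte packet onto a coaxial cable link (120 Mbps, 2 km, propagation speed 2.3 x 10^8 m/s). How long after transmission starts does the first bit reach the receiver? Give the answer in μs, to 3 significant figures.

8.70 μs

First bit experiences only propagation delay: d/s = 2000/2.3e+08 = 8.70 μs.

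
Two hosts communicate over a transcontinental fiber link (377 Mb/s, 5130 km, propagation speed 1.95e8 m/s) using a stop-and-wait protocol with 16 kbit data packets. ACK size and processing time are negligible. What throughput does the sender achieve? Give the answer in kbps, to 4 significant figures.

t_tx = L/R = 16000/377000000 = 4.24403e-05 s.
t_prop = 5130000/195000000 = 0.0263077 s; RTT = 0.0526154 s.
Cycle = t_tx + RTT = 0.0526578 s.
Throughput = L / cycle = 16000 / 0.0526578 = 303.8 kbps.

303.8 kbps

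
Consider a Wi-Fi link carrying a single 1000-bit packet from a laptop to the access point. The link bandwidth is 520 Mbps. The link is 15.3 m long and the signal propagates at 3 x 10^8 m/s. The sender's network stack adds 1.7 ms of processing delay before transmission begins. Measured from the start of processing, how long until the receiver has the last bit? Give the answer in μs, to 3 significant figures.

Transmission delay = L/R = 1000 / 520000000 = 1.92308 μs.
Propagation delay = d/s = 15.3 m / 300000000 m/s = 0.051 μs.
Plus processing delay 1.7 ms = 1700 μs.
Total = 1700 μs.

1700 μs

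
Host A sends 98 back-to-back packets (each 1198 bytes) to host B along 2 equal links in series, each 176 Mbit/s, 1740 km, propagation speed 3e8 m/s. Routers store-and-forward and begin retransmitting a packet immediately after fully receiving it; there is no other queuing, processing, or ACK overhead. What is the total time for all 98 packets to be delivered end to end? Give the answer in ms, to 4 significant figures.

Per-hop transmission t_tx = L/R = 9584/176000000 = 0.0544545 ms.
Per-hop propagation t_prop = 1740000/300000000 = 5.8 ms.
Pipeline fill: first packet needs 2·t_tx to clear all hops; remaining 97 packets each add one t_tx.
Total = (2+98-1)·t_tx + 2·t_prop = 99·0.0544545 + 2·5.8 = 16.99 ms.

16.99 ms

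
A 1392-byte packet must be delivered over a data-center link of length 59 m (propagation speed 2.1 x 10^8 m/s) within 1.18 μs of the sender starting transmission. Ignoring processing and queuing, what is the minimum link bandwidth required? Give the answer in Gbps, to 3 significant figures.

12.4 Gbps

L = 11136 bits.
Propagation delay = 59 / 210000000 = 0.280952 μs.
Transmission budget = 1.18 − 0.280952 = 0.899048 μs.
R ≥ L / t_tx = 11136 bits / 8.99048e-07 s = 12.4 Gbps.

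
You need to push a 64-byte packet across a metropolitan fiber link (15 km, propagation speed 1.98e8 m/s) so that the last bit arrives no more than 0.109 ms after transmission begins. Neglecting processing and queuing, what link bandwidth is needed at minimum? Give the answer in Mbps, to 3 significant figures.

L = 512 bits.
Propagation delay = 15000 / 198000000 = 0.0757576 ms.
Transmission budget = 0.109 − 0.0757576 = 0.0332424 ms.
R ≥ L / t_tx = 512 bits / 3.32424e-05 s = 15.4 Mbps.

15.4 Mbps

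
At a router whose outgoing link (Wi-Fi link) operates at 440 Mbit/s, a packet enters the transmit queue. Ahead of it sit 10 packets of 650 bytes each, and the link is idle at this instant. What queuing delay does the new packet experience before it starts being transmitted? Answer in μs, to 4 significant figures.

118.2 μs

Each queued packet: L/R = 5200/440000000 = 11.8182 μs.
10 queued → 118.182 μs.
Queuing delay = 118.2 μs.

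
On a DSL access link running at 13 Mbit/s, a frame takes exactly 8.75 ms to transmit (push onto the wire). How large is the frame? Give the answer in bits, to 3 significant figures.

L = R × t_tx = 13000000 b/s × 0.00875 s = 113750 bits.

114000 bits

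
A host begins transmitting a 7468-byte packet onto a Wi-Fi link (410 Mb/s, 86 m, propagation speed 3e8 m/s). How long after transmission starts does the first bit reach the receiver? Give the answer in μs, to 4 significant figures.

First bit experiences only propagation delay: d/s = 86/300000000 = 0.2867 μs.

0.2867 μs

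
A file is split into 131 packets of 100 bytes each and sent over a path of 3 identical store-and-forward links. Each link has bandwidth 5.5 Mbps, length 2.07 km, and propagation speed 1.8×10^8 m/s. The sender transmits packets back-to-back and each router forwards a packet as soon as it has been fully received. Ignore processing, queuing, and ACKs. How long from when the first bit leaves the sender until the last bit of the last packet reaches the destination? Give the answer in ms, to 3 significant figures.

Per-hop transmission t_tx = L/R = 800/5500000 = 0.145455 ms.
Per-hop propagation t_prop = 2070/180000000 = 0.0115 ms.
Pipeline fill: first packet needs 3·t_tx to clear all hops; remaining 130 packets each add one t_tx.
Total = (3+131-1)·t_tx + 3·t_prop = 133·0.145455 + 3·0.0115 = 19.4 ms.

19.4 ms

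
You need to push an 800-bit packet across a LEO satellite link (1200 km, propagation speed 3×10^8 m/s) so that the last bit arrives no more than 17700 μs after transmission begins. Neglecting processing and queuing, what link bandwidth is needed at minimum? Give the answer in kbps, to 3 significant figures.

58.4 kbps

Propagation delay = 1200000 / 300000000 = 4000 μs.
Transmission budget = 17700 − 4000 = 13700 μs.
R ≥ L / t_tx = 800 bits / 0.0137 s = 58.4 kbps.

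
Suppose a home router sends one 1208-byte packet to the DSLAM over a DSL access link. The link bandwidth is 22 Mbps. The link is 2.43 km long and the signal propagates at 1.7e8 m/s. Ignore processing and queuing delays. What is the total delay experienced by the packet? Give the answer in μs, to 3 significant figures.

L = 1208 × 8 = 9664 bits.
Transmission delay = L/R = 9664 / 22000000 = 439.273 μs.
Propagation delay = d/s = 2430 m / 170000000 m/s = 14.2941 μs.
Total = 454 μs.

454 μs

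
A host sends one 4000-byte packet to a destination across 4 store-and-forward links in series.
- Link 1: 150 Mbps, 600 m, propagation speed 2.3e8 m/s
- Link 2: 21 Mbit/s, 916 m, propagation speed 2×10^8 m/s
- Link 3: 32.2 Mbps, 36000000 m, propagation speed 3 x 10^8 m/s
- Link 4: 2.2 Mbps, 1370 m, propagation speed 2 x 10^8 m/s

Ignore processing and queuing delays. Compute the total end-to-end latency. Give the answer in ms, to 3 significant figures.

L = 4000 × 8 = 32000 bits.
Transmission delays (L/R per hop): 0.213333, 1.52381, 0.993789, 14.5455 ms; sum = 17.2764 ms.
Propagation delays (d/s per hop): 0.0026087, 0.00458, 120, 0.00685 ms; sum = 120.014 ms.
End-to-end = 137 ms.

137 ms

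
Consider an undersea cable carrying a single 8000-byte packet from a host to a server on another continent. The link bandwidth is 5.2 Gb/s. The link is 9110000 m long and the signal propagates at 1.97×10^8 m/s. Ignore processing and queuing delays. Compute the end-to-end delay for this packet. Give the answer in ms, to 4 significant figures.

46.26 ms

L = 8000 × 8 = 64000 bits.
Transmission delay = L/R = 64000 / 5200000000 = 0.0123077 ms.
Propagation delay = d/s = 9110000 m / 197000000 m/s = 46.2437 ms.
Total = 46.26 ms.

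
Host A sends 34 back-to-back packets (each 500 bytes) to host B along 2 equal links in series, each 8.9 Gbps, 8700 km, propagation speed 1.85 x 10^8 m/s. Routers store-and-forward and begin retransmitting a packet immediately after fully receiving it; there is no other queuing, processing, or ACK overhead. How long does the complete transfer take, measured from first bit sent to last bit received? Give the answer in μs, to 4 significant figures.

Per-hop transmission t_tx = L/R = 4000/8900000000 = 0.449438 μs.
Per-hop propagation t_prop = 8700000/185000000 = 47027 μs.
Pipeline fill: first packet needs 2·t_tx to clear all hops; remaining 33 packets each add one t_tx.
Total = (2+34-1)·t_tx + 2·t_prop = 35·0.449438 + 2·47027 = 94070 μs.

94070 μs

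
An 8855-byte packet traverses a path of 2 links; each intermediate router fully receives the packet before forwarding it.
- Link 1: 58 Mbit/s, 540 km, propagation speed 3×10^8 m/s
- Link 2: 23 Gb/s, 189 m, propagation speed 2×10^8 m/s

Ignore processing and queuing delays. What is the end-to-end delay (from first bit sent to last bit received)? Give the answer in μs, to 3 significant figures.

3030 μs

L = 8855 × 8 = 70840 bits.
Transmission delays (L/R per hop): 1221.38, 3.08 μs; sum = 1224.46 μs.
Propagation delays (d/s per hop): 1800, 0.945 μs; sum = 1800.95 μs.
End-to-end = 3030 μs.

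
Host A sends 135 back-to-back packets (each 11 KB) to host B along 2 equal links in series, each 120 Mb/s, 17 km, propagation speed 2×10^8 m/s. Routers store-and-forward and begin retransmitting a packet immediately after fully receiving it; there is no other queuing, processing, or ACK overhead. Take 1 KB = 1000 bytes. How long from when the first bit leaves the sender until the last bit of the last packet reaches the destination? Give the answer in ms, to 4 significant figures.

Per-hop transmission t_tx = L/R = 88000/120000000 = 0.733333 ms.
Per-hop propagation t_prop = 17000/200000000 = 0.085 ms.
Pipeline fill: first packet needs 2·t_tx to clear all hops; remaining 134 packets each add one t_tx.
Total = (2+135-1)·t_tx + 2·t_prop = 136·0.733333 + 2·0.085 = 99.90 ms.

99.90 ms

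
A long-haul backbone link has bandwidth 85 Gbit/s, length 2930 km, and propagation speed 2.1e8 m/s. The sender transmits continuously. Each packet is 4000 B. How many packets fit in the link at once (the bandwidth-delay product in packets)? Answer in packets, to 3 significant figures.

Propagation delay = 2930000 / 210000000 = 0.0139524 s.
BDP = R × t_prop = 85000000000 × 0.0139524 = 1185950000 bits.
In packets of 32000 bits: 37100 packets.

37100 packets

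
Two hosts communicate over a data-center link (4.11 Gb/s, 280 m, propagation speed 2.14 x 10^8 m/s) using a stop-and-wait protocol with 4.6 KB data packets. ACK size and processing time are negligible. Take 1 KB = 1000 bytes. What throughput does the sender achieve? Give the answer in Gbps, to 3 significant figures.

3.18 Gbps

t_tx = L/R = 36800/4.11e+09 = 8.95377e-06 s.
t_prop = 280/214000000 = 1.30841e-06 s; RTT = 2.61682e-06 s.
Cycle = t_tx + RTT = 1.15706e-05 s.
Throughput = L / cycle = 36800 / 1.15706e-05 = 3.18 Gbps.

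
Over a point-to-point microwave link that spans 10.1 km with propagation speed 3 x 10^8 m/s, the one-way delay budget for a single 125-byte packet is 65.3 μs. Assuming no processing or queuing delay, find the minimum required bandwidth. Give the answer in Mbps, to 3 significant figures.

L = 1000 bits.
Propagation delay = 10100 / 300000000 = 33.6667 μs.
Transmission budget = 65.3 − 33.6667 = 31.6333 μs.
R ≥ L / t_tx = 1000 bits / 3.16333e-05 s = 31.6 Mbps.

31.6 Mbps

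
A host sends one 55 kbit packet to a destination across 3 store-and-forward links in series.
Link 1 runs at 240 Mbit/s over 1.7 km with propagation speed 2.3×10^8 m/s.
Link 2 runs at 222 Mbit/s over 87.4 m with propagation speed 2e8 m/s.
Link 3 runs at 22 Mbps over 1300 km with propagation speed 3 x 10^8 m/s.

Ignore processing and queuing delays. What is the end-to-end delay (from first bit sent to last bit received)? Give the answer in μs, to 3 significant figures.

7320 μs

L = 55000 bits.
Transmission delays (L/R per hop): 229.167, 247.748, 2500 μs; sum = 2976.91 μs.
Propagation delays (d/s per hop): 7.3913, 0.437, 4333.33 μs; sum = 4341.16 μs.
End-to-end = 7320 μs.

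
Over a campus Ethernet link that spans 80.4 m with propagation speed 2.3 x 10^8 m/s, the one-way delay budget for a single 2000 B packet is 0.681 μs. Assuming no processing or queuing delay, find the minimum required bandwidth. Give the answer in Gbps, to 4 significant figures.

L = 16000 bits.
Propagation delay = 80.4 / 2.3e+08 = 0.349565 μs.
Transmission budget = 0.681 − 0.349565 = 0.331435 μs.
R ≥ L / t_tx = 16000 bits / 3.31435e-07 s = 48.27 Gbps.

48.27 Gbps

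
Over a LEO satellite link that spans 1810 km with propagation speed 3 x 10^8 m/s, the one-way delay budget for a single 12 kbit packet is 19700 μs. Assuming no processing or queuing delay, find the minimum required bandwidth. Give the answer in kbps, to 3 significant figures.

Propagation delay = 1810000 / 300000000 = 6033.33 μs.
Transmission budget = 19700 − 6033.33 = 13666.7 μs.
R ≥ L / t_tx = 12000 bits / 0.0136667 s = 878 kbps.

878 kbps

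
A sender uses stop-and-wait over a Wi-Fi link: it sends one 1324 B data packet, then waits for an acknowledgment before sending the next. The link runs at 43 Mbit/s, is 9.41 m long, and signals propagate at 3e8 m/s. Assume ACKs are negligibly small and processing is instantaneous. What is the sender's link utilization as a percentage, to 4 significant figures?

99.97 %

t_tx = L/R = 10592/43000000 = 0.000246326 s.
t_prop = 9.41/300000000 = 3.13667e-08 s; RTT = 6.27333e-08 s.
Cycle = t_tx + RTT = 0.000246388 s.
Utilization = t_tx / cycle = 0.000246326/0.000246388 = 99.97 %.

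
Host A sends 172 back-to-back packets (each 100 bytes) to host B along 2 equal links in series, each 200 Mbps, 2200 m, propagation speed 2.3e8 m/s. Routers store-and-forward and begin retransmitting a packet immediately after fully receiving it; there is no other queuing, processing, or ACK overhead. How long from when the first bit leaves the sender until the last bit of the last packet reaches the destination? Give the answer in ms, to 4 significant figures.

Per-hop transmission t_tx = L/R = 800/200000000 = 0.004 ms.
Per-hop propagation t_prop = 2200/2.3e+08 = 0.00956522 ms.
Pipeline fill: first packet needs 2·t_tx to clear all hops; remaining 171 packets each add one t_tx.
Total = (2+172-1)·t_tx + 2·t_prop = 173·0.004 + 2·0.00956522 = 0.7111 ms.

0.7111 ms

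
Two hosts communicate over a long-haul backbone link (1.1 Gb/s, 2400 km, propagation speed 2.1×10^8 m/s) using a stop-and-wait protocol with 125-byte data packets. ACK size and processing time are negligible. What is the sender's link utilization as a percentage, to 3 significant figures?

t_tx = L/R = 1000/1100000000 = 9.09091e-07 s.
t_prop = 2400000/210000000 = 0.0114286 s; RTT = 0.0228571 s.
Cycle = t_tx + RTT = 0.0228581 s.
Utilization = t_tx / cycle = 9.09091e-07/0.0228581 = 0.00398 %.

0.00398 %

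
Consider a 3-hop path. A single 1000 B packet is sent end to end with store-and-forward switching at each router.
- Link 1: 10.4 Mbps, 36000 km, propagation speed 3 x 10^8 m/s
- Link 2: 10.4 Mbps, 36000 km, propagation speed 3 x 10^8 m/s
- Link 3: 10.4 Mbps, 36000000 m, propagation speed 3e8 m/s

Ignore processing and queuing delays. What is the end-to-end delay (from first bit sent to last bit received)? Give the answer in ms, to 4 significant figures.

L = 1000 × 8 = 8000 bits.
Transmission delay per hop = L/R = 8000/10400000 = 0.769231 ms; 3 hops → 2.30769 ms.
Propagation delays (d/s per hop): 120, 120, 120 ms; sum = 360 ms.
End-to-end = 362.3 ms.

362.3 ms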